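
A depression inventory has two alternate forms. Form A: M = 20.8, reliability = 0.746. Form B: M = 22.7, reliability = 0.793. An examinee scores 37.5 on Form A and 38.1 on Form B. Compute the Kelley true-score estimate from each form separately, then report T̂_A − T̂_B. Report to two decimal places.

T̂_A = 0.746(37.5) + 0.254(20.8) = 33.2582
T̂_B = 0.793(38.1) + 0.207(22.7) = 34.9122
T̂_A − T̂_B = -1.6540

-1.65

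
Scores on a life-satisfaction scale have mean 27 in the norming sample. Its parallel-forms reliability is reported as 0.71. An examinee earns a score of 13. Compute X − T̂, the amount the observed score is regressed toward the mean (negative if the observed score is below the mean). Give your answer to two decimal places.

-4.06

T̂ = ρX + (1 − ρ)μ
  = 0.71 × 13 + 0.29 × 27
  = 9.23 + 7.83
  = 17.0600
  ≈ 17.060
X − T̂ = 13 − 17.060 = -4.060 → -4.06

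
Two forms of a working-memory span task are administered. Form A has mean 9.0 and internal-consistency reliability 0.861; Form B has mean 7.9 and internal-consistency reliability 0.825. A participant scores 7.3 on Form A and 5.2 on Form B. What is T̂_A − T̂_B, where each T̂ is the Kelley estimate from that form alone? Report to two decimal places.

1.86

T̂_A = 0.861(7.3) + 0.139(9.0) = 7.5363
T̂_B = 0.825(5.2) + 0.175(7.9) = 5.6725
T̂_A − T̂_B = 1.8638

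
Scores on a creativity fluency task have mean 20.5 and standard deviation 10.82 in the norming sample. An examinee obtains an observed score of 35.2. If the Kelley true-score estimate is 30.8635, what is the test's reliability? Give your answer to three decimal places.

T̂ = ρX + (1 − ρ)μ  ⇒  T̂ − μ = ρ(X − μ)
ρ = (T̂ − μ)/(X − μ) = (30.8635 − 20.5) / (35.2 − 20.5) = 10.3635 / 14.7 = 0.70500

0.705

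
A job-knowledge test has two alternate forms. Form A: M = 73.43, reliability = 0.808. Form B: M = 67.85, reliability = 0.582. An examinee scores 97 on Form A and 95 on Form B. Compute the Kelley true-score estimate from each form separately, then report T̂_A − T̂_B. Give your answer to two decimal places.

8.82

T̂_A = 0.808(97) + 0.192(73.43) = 92.4746
T̂_B = 0.582(95) + 0.418(67.85) = 83.6513
T̂_A − T̂_B = 8.8233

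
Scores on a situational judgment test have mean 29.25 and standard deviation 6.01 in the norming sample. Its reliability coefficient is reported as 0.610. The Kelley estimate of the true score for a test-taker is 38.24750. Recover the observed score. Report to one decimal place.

T̂ = ρX + (1 − ρ)μ  ⇒  X = (T̂ − (1 − ρ)μ) / ρ
X = (38.24750 − 0.390 × 29.25) / 0.610 = (38.24750 − 11.40750) / 0.610 = 26.84000 / 0.610 = 44.000

44.0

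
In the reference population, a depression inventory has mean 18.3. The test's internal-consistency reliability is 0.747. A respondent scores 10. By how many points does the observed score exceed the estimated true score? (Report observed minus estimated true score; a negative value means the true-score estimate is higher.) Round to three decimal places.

T̂ = ρX + (1 − ρ)μ
  = 0.747 × 10 + 0.253 × 18.3
  = 7.470 + 4.6299
  = 12.09990
  ≈ 12.0999
X − T̂ = 10 − 12.0999 = -2.0999 → -2.100

-2.100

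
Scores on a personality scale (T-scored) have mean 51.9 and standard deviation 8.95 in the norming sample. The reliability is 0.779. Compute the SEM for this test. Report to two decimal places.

SEM = SD · √(1 − ρ) = 8.95 × √0.221 = 8.95 × 0.4701 = 4.207

4.21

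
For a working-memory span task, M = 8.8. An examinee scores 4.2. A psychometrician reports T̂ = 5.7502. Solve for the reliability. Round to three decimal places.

0.663

T̂ = ρX + (1 − ρ)μ  ⇒  T̂ − μ = ρ(X − μ)
ρ = (T̂ − μ)/(X − μ) = (5.7502 − 8.8) / (4.2 − 8.8) = -3.0498 / -4.6 = 0.66300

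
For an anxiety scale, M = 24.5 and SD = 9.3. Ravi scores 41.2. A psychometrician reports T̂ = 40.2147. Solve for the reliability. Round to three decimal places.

0.941

T̂ = ρX + (1 − ρ)μ  ⇒  T̂ − μ = ρ(X − μ)
ρ = (T̂ − μ)/(X − μ) = (40.2147 − 24.5) / (41.2 − 24.5) = 15.7147 / 16.7 = 0.94100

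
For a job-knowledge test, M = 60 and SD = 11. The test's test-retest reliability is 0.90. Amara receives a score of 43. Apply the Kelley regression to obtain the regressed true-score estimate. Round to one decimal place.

44.7

Kelley's formula gives T̂ = 0.90·43 + 0.10·60 = 38.70 + 6.00 = 44.70.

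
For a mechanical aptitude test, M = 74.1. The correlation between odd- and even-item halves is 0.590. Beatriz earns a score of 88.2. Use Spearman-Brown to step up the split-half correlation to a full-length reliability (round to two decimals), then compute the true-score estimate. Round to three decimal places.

84.534

Spearman-Brown: ρ = 2r/(1 + r) = 2(0.590)/(1 + 0.590) = 1.1800/1.590 = 0.7421 → 0.74
T̂ = ρX + (1 − ρ)μ
  = 0.74 × 88.2 + 0.26 × 74.1
  = 65.268 + 19.266
  = 84.5340
  ≈ 84.534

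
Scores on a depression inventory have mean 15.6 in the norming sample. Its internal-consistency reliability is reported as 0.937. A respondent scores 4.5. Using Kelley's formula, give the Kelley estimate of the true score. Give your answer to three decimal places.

Regress the observed score toward the mean by the unreliability: T̂ = 0.937·4.5 + 0.063·15.6 = 4.2165 + 0.9828 = 5.1993.

5.199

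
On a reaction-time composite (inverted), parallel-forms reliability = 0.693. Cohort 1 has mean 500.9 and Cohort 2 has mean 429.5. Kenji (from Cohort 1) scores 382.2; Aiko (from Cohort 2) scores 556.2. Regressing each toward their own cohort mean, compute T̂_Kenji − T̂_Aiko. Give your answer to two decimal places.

-98.66

T̂_Kenji = 0.693(382.2) + 0.307(500.9) = 418.6409
T̂_Aiko = 0.693(556.2) + 0.307(429.5) = 517.3031
Difference = 418.6409 − 517.3031 = -98.6622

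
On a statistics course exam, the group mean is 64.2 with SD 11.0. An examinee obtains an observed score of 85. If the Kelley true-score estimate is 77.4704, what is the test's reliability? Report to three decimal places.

0.638

T̂ = ρX + (1 − ρ)μ  ⇒  T̂ − μ = ρ(X − μ)
ρ = (T̂ − μ)/(X − μ) = (77.4704 − 64.2) / (85 − 64.2) = 13.2704 / 20.8 = 0.63800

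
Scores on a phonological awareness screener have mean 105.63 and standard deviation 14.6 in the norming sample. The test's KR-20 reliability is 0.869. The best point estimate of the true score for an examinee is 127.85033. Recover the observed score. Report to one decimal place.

T̂ = ρX + (1 − ρ)μ  ⇒  X = (T̂ − (1 − ρ)μ) / ρ
X = (127.85033 − 0.131 × 105.63) / 0.869 = (127.85033 − 13.83753) / 0.869 = 114.01280 / 0.869 = 131.200

131.2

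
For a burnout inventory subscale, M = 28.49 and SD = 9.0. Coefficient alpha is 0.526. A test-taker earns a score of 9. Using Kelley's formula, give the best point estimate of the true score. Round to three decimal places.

T̂ = ρX + (1 − ρ)μ
  = 0.526 × 9 + 0.474 × 28.49
  = 4.734 + 13.50426
  = 18.2383
  ≈ 18.238

18.238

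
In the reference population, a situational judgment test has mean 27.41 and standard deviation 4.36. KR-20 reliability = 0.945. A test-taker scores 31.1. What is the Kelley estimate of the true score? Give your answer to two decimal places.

T̂ = 0.945(31.1) + 0.055(27.41) = 29.3895 + 1.50755 = 30.897 → 30.90

30.90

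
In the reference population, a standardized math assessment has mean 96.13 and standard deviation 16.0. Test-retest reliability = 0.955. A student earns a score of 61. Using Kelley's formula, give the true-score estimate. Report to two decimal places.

62.58

T̂ = 0.955(61) + 0.045(96.13) = 58.255 + 4.32585 = 62.581 → 62.58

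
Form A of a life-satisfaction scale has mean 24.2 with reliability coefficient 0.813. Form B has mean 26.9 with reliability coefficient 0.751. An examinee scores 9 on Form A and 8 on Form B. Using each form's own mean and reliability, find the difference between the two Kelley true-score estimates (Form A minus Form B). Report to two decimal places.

-0.86

T̂_A = 0.813(9) + 0.187(24.2) = 11.8424
T̂_B = 0.751(8) + 0.249(26.9) = 12.7061
T̂_A − T̂_B = -0.8637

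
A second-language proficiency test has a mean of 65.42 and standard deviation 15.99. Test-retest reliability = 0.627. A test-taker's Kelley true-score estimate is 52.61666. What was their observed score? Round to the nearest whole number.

45

T̂ = ρX + (1 − ρ)μ  ⇒  X = (T̂ − (1 − ρ)μ) / ρ
X = (52.61666 − 0.373 × 65.42) / 0.627 = (52.61666 − 24.40166) / 0.627 = 28.21500 / 0.627 = 45.00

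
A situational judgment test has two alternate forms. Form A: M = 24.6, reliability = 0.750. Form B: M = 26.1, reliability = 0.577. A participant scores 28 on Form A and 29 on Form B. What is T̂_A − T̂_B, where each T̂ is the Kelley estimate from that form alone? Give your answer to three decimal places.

T̂_A = 0.750(28) + 0.250(24.6) = 27.15000
T̂_B = 0.577(29) + 0.423(26.1) = 27.77330
T̂_A − T̂_B = -0.62330

-0.623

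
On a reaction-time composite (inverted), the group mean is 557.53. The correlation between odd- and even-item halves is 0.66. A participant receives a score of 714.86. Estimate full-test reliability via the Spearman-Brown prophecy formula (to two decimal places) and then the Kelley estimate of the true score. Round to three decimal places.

Spearman-Brown: ρ = 2r/(1 + r) = 2(0.66)/(1 + 0.66) = 1.320/1.66 = 0.7952 → 0.80
T̂ = 0.80(714.86) + 0.20(557.53) = 571.8880 + 111.5060 = 683.3940 → 683.394

683.394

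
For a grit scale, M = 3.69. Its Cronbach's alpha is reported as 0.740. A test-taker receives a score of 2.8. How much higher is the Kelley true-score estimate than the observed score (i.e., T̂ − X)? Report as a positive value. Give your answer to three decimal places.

Regress the observed score toward the mean by the unreliability: T̂ = 0.740·2.8 + 0.260·3.69 = 2.0720 + 0.95940 = 3.03140.
T̂ − X = 3.0314 − 2.8 = 0.2314 → 0.231

0.231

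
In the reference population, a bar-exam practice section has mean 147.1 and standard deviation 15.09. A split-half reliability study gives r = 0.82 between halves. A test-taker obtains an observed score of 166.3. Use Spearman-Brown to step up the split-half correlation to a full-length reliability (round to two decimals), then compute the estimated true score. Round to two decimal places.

164.38

Spearman-Brown: ρ = 2r/(1 + r) = 2(0.82)/(1 + 0.82) = 1.640/1.82 = 0.9011 → 0.90
Kelley's formula gives T̂ = 0.90·166.3 + 0.10·147.1 = 149.670 + 14.710 = 164.380.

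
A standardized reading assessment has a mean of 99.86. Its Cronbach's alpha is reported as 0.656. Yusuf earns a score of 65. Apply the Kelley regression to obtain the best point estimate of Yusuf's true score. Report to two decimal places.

76.99

T̂ = ρX + (1 − ρ)μ
  = 0.656 × 65 + 0.344 × 99.86
  = 42.640 + 34.35184
  = 76.992
  ≈ 76.99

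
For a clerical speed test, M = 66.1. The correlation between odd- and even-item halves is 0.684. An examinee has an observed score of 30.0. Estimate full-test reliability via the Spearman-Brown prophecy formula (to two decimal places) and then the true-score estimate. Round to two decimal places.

Spearman-Brown: ρ = 2r/(1 + r) = 2(0.684)/(1 + 0.684) = 1.3680/1.684 = 0.8124 → 0.81
T̂ = 0.81(30.0) + 0.19(66.1) = 24.300 + 12.559 = 36.859 → 36.86

36.86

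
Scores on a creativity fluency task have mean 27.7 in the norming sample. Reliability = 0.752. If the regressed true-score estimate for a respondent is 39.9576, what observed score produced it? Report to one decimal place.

T̂ = ρX + (1 − ρ)μ  ⇒  X = (T̂ − (1 − ρ)μ) / ρ
X = (39.9576 − 0.248 × 27.7) / 0.752 = (39.9576 − 6.8696) / 0.752 = 33.0880 / 0.752 = 44.000

44.0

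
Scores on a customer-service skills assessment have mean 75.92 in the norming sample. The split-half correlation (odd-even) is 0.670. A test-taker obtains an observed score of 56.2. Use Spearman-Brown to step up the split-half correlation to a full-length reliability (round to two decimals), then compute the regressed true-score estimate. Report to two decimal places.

Spearman-Brown: ρ = 2r/(1 + r) = 2(0.670)/(1 + 0.670) = 1.3400/1.670 = 0.8024 → 0.80
Regress the observed score toward the mean by the unreliability: T̂ = 0.80·56.2 + 0.20·75.92 = 44.960 + 15.1840 = 60.144.

60.14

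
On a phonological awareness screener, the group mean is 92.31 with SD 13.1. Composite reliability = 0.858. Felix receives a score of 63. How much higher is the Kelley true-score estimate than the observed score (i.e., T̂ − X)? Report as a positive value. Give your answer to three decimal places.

4.162

Weight the observed score by reliability and the mean by (1 − reliability): T̂ = 0.858·63 + 0.142·92.31 = 54.054 + 13.10802 = 67.16202.
T̂ − X = 67.1620 − 63 = 4.1620 → 4.162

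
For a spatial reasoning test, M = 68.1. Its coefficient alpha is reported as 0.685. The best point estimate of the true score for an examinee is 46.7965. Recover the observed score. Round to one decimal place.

37.0

T̂ = ρX + (1 − ρ)μ  ⇒  X = (T̂ − (1 − ρ)μ) / ρ
X = (46.7965 − 0.315 × 68.1) / 0.685 = (46.7965 − 21.4515) / 0.685 = 25.3450 / 0.685 = 37.000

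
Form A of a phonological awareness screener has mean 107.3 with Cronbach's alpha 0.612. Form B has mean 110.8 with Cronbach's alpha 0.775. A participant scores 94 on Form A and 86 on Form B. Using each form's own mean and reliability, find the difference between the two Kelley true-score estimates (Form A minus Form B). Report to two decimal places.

7.58

T̂_A = 0.612(94) + 0.388(107.3) = 99.1604
T̂_B = 0.775(86) + 0.225(110.8) = 91.5800
T̂_A − T̂_B = 7.5804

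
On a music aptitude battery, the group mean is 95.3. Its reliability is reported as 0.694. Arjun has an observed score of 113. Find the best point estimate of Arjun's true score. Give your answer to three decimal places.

107.584

T̂ = ρX + (1 − ρ)μ
  = 0.694 × 113 + 0.306 × 95.3
  = 78.422 + 29.1618
  = 107.5838
  ≈ 107.584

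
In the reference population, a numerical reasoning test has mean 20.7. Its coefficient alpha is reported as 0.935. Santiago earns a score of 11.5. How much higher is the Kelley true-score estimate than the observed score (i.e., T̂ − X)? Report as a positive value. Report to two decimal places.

T̂ = 0.935(11.5) + 0.065(20.7) = 10.7525 + 1.3455 = 12.0980 → 12.098
T̂ − X = 12.098 − 11.5 = 0.598 → 0.60

0.60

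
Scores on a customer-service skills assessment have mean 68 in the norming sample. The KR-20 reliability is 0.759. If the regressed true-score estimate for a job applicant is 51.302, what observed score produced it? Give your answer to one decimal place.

46.0

T̂ = ρX + (1 − ρ)μ  ⇒  X = (T̂ − (1 − ρ)μ) / ρ
X = (51.302 − 0.241 × 68) / 0.759 = (51.302 − 16.388) / 0.759 = 34.914 / 0.759 = 46.000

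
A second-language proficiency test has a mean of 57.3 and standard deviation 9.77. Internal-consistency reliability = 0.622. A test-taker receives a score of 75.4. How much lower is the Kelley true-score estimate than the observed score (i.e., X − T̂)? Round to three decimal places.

T̂ = ρX + (1 − ρ)μ
  = 0.622 × 75.4 + 0.378 × 57.3
  = 46.8988 + 21.6594
  = 68.55820
  ≈ 68.5582
X − T̂ = 75.4 − 68.5582 = 6.8418 → 6.842

6.842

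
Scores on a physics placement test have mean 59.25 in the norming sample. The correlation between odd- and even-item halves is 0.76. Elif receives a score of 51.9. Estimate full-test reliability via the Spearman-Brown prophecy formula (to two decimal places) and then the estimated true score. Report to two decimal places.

52.93

Spearman-Brown: ρ = 2r/(1 + r) = 2(0.76)/(1 + 0.76) = 1.520/1.76 = 0.8636 → 0.86
T̂ = 0.86(51.9) + 0.14(59.25) = 44.634 + 8.2950 = 52.929 → 52.93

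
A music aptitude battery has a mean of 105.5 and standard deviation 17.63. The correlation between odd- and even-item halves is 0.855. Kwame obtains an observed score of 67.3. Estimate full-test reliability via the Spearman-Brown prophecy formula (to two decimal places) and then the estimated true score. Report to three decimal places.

Spearman-Brown: ρ = 2r/(1 + r) = 2(0.855)/(1 + 0.855) = 1.7100/1.855 = 0.9218 → 0.92
Regress the observed score toward the mean by the unreliability: T̂ = 0.92·67.3 + 0.08·105.5 = 61.916 + 8.440 = 70.3560.

70.356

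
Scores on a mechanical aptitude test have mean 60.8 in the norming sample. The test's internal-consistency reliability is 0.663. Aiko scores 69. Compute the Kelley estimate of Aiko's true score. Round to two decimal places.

66.24

T̂ = ρX + (1 − ρ)μ
  = 0.663 × 69 + 0.337 × 60.8
  = 45.747 + 20.4896
  = 66.237
  ≈ 66.24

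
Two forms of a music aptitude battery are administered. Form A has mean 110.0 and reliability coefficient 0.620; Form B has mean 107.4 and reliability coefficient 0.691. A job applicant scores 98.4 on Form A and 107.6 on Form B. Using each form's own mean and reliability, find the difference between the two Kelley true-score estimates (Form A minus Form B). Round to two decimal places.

-4.73

T̂_A = 0.620(98.4) + 0.380(110.0) = 102.8080
T̂_B = 0.691(107.6) + 0.309(107.4) = 107.5382
T̂_A − T̂_B = -4.7302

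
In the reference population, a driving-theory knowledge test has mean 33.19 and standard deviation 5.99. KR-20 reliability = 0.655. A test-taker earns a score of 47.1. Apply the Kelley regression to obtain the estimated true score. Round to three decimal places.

T̂ = 0.655(47.1) + 0.345(33.19) = 30.8505 + 11.45055 = 42.3011 → 42.301

42.301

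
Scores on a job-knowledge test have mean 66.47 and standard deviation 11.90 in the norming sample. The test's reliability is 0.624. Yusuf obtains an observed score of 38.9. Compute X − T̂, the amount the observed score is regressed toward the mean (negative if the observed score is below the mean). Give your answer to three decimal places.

Weight the observed score by reliability and the mean by (1 − reliability): T̂ = 0.624·38.9 + 0.376·66.47 = 24.2736 + 24.99272 = 49.26632.
X − T̂ = 38.9 − 49.2663 = -10.3663 → -10.366

-10.366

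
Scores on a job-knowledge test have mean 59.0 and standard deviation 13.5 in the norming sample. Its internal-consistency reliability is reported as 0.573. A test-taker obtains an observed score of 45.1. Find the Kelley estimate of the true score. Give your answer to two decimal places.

Regress the observed score toward the mean by the unreliability: T̂ = 0.573·45.1 + 0.427·59.0 = 25.8423 + 25.1930 = 51.035.

51.04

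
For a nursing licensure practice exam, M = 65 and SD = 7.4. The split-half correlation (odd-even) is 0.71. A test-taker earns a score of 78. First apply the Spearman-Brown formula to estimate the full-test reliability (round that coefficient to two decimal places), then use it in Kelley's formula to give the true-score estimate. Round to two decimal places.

Spearman-Brown: ρ = 2r/(1 + r) = 2(0.71)/(1 + 0.71) = 1.420/1.71 = 0.8304 → 0.83
T̂ = ρX + (1 − ρ)μ
  = 0.83 × 78 + 0.17 × 65
  = 64.74 + 11.05
  = 75.790
  ≈ 75.79

75.79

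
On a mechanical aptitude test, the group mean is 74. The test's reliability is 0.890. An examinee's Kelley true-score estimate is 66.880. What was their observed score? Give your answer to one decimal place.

T̂ = ρX + (1 − ρ)μ  ⇒  X = (T̂ − (1 − ρ)μ) / ρ
X = (66.880 − 0.110 × 74) / 0.890 = (66.880 − 8.140) / 0.890 = 58.740 / 0.890 = 66.000

66.0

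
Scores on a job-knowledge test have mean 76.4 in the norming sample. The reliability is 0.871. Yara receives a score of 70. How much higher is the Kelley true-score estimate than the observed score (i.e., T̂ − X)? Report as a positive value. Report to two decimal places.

T̂ = 0.871(70) + 0.129(76.4) = 60.970 + 9.8556 = 70.8256 → 70.826
T̂ − X = 70.826 − 70 = 0.826 → 0.83

0.83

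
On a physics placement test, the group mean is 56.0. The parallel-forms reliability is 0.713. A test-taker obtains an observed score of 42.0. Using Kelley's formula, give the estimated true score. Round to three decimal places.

Weight the observed score by reliability and the mean by (1 − reliability): T̂ = 0.713·42.0 + 0.287·56.0 = 29.9460 + 16.0720 = 46.0180.

46.018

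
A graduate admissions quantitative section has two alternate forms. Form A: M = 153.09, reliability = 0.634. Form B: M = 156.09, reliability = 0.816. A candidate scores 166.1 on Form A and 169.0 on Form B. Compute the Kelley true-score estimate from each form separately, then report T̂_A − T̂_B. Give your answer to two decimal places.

-5.29

T̂_A = 0.634(166.1) + 0.366(153.09) = 161.3383
T̂_B = 0.816(169.0) + 0.184(156.09) = 166.6246
T̂_A − T̂_B = -5.2862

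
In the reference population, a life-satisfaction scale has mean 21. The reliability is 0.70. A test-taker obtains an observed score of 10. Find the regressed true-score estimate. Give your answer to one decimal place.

T̂ = ρX + (1 − ρ)μ
  = 0.70 × 10 + 0.30 × 21
  = 7.00 + 6.30
  = 13.30
  ≈ 13.3

13.3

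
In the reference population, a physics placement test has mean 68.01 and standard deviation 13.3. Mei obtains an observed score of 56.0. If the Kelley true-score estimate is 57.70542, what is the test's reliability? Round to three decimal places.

T̂ = ρX + (1 − ρ)μ  ⇒  T̂ − μ = ρ(X − μ)
ρ = (T̂ − μ)/(X − μ) = (57.70542 − 68.01) / (56.0 − 68.01) = -10.30458 / -12.01 = 0.85800

0.858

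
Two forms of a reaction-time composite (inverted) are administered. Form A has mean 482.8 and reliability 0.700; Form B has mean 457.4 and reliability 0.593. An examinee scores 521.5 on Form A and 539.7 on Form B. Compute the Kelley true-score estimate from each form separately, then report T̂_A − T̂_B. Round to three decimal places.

3.686

T̂_A = 0.700(521.5) + 0.300(482.8) = 509.89000
T̂_B = 0.593(539.7) + 0.407(457.4) = 506.20390
T̂_A − T̂_B = 3.68610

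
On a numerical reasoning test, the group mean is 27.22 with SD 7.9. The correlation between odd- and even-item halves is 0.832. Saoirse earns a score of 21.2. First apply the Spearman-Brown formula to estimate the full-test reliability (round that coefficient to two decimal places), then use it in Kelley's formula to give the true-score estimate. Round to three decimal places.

21.742

Spearman-Brown: ρ = 2r/(1 + r) = 2(0.832)/(1 + 0.832) = 1.6640/1.832 = 0.9083 → 0.91
Regress the observed score toward the mean by the unreliability: T̂ = 0.91·21.2 + 0.09·27.22 = 19.292 + 2.4498 = 21.7418.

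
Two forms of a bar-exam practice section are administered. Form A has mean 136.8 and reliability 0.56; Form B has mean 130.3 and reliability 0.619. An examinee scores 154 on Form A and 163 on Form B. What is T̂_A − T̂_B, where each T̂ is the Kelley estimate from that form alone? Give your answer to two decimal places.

-4.11

T̂_A = 0.56(154) + 0.44(136.8) = 146.4320
T̂_B = 0.619(163) + 0.381(130.3) = 150.5413
T̂_A − T̂_B = -4.1093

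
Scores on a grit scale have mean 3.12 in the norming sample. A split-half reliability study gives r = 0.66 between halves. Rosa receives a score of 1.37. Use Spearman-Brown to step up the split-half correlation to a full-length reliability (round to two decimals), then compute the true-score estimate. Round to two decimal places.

1.72

Spearman-Brown: ρ = 2r/(1 + r) = 2(0.66)/(1 + 0.66) = 1.320/1.66 = 0.7952 → 0.80
T̂ = 0.80(1.37) + 0.20(3.12) = 1.0960 + 0.6240 = 1.720 → 1.72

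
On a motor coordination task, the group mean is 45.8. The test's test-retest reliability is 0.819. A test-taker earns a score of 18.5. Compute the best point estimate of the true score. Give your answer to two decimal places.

23.44

T̂ = 0.819(18.5) + 0.181(45.8) = 15.1515 + 8.2898 = 23.441 → 23.44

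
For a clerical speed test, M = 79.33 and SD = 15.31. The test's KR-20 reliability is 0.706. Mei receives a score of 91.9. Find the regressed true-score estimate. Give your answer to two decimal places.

Kelley's formula gives T̂ = 0.706·91.9 + 0.294·79.33 = 64.8814 + 23.32302 = 88.204.

88.20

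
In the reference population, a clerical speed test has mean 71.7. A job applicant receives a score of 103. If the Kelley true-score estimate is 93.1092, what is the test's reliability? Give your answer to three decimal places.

T̂ = ρX + (1 − ρ)μ  ⇒  T̂ − μ = ρ(X − μ)
ρ = (T̂ − μ)/(X − μ) = (93.1092 − 71.7) / (103 − 71.7) = 21.4092 / 31.3 = 0.68400

0.684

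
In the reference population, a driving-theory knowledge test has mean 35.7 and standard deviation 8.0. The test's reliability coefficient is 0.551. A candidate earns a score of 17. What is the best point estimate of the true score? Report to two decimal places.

T̂ = ρX + (1 − ρ)μ
  = 0.551 × 17 + 0.449 × 35.7
  = 9.367 + 16.0293
  = 25.396
  ≈ 25.40

25.40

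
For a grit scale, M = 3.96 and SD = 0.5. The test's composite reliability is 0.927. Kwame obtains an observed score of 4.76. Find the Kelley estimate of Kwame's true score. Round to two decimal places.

4.70

Kelley's formula gives T̂ = 0.927·4.76 + 0.073·3.96 = 4.41252 + 0.28908 = 4.702.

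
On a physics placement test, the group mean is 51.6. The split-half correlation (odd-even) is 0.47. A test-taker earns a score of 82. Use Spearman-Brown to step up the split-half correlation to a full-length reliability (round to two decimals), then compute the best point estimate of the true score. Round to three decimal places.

71.056

Spearman-Brown: ρ = 2r/(1 + r) = 2(0.47)/(1 + 0.47) = 0.940/1.47 = 0.6395 → 0.64
T̂ = ρX + (1 − ρ)μ
  = 0.64 × 82 + 0.36 × 51.6
  = 52.48 + 18.576
  = 71.0560
  ≈ 71.056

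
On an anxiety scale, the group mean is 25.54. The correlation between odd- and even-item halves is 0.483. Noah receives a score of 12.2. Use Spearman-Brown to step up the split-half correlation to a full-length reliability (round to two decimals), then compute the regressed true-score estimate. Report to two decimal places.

16.87

Spearman-Brown: ρ = 2r/(1 + r) = 2(0.483)/(1 + 0.483) = 0.9660/1.483 = 0.6514 → 0.65
Kelley's formula gives T̂ = 0.65·12.2 + 0.35·25.54 = 7.930 + 8.9390 = 16.869.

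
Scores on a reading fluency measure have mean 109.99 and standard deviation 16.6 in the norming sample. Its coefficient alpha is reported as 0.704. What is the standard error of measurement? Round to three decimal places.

SEM = SD · √(1 − ρ) = 16.6 × √0.296 = 16.6 × 0.5441 = 9.0314

9.031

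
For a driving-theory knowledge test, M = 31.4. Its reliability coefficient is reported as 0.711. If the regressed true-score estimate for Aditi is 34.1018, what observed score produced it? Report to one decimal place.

T̂ = ρX + (1 − ρ)μ  ⇒  X = (T̂ − (1 − ρ)μ) / ρ
X = (34.1018 − 0.289 × 31.4) / 0.711 = (34.1018 − 9.0746) / 0.711 = 25.0272 / 0.711 = 35.200

35.2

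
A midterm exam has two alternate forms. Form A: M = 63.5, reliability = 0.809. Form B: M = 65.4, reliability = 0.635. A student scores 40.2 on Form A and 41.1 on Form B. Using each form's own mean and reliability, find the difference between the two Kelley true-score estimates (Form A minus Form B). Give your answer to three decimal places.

T̂_A = 0.809(40.2) + 0.191(63.5) = 44.65030
T̂_B = 0.635(41.1) + 0.365(65.4) = 49.96950
T̂_A − T̂_B = -5.31920

-5.319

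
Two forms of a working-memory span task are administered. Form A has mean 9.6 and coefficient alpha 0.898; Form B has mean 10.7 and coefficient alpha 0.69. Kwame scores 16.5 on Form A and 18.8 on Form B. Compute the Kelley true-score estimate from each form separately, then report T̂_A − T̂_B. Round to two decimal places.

-0.49

T̂_A = 0.898(16.5) + 0.102(9.6) = 15.7962
T̂_B = 0.69(18.8) + 0.31(10.7) = 16.2890
T̂_A − T̂_B = -0.4928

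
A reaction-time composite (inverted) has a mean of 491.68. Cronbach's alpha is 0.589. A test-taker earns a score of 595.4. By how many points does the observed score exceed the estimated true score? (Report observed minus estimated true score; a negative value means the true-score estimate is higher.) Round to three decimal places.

T̂ = ρX + (1 − ρ)μ
  = 0.589 × 595.4 + 0.411 × 491.68
  = 350.6906 + 202.08048
  = 552.77108
  ≈ 552.7711
X − T̂ = 595.4 − 552.7711 = 42.6289 → 42.629

42.629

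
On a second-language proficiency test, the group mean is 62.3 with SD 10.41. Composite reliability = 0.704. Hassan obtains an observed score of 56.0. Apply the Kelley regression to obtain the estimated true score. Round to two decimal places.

57.86

Regress the observed score toward the mean by the unreliability: T̂ = 0.704·56.0 + 0.296·62.3 = 39.4240 + 18.4408 = 57.865.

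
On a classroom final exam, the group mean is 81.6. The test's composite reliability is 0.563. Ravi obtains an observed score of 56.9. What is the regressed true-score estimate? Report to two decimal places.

Regress the observed score toward the mean by the unreliability: T̂ = 0.563·56.9 + 0.437·81.6 = 32.0347 + 35.6592 = 67.694.

67.69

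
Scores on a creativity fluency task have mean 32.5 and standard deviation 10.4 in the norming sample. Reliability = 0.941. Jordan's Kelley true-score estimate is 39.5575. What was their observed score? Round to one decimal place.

40.0

T̂ = ρX + (1 − ρ)μ  ⇒  X = (T̂ − (1 − ρ)μ) / ρ
X = (39.5575 − 0.059 × 32.5) / 0.941 = (39.5575 − 1.9175) / 0.941 = 37.6400 / 0.941 = 40.000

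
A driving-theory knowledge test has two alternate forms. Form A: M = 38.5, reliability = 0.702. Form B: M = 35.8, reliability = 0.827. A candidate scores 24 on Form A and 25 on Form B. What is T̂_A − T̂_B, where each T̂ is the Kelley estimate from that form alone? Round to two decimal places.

T̂_A = 0.702(24) + 0.298(38.5) = 28.3210
T̂_B = 0.827(25) + 0.173(35.8) = 26.8684
T̂_A − T̂_B = 1.4526

1.45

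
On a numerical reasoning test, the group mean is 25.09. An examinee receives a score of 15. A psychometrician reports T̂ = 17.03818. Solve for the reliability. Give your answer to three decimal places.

T̂ = ρX + (1 − ρ)μ  ⇒  T̂ − μ = ρ(X − μ)
ρ = (T̂ − μ)/(X − μ) = (17.03818 − 25.09) / (15 − 25.09) = -8.05182 / -10.09 = 0.79800

0.798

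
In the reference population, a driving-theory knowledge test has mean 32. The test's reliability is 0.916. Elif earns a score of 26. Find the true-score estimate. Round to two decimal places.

T̂ = ρX + (1 − ρ)μ
  = 0.916 × 26 + 0.084 × 32
  = 23.816 + 2.688
  = 26.504
  ≈ 26.50

26.50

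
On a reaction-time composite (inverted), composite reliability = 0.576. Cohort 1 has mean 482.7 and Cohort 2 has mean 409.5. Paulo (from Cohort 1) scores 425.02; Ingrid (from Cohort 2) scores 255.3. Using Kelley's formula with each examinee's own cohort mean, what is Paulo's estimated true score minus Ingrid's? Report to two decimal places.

128.80

T̂_Paulo = 0.576(425.02) + 0.424(482.7) = 449.4763
T̂_Ingrid = 0.576(255.3) + 0.424(409.5) = 320.6808
Difference = 449.4763 − 320.6808 = 128.7955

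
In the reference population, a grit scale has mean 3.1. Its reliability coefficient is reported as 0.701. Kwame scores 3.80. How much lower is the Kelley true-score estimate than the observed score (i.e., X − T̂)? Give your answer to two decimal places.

0.21

Weight the observed score by reliability and the mean by (1 − reliability): T̂ = 0.701·3.80 + 0.299·3.1 = 2.66380 + 0.9269 = 3.5907.
X − T̂ = 3.80 − 3.591 = 0.209 → 0.21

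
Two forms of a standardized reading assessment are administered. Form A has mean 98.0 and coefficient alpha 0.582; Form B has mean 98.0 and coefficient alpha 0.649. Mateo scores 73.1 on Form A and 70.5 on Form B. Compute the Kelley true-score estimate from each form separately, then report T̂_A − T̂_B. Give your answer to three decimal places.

3.356

T̂_A = 0.582(73.1) + 0.418(98.0) = 83.50820
T̂_B = 0.649(70.5) + 0.351(98.0) = 80.15250
T̂_A − T̂_B = 3.35570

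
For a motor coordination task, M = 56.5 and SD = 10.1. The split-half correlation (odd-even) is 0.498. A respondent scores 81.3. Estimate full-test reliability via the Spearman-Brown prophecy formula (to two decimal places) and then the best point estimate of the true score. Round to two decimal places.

72.87

Spearman-Brown: ρ = 2r/(1 + r) = 2(0.498)/(1 + 0.498) = 0.9960/1.498 = 0.6649 → 0.66
T̂ = ρX + (1 − ρ)μ
  = 0.66 × 81.3 + 0.34 × 56.5
  = 53.658 + 19.210
  = 72.868
  ≈ 72.87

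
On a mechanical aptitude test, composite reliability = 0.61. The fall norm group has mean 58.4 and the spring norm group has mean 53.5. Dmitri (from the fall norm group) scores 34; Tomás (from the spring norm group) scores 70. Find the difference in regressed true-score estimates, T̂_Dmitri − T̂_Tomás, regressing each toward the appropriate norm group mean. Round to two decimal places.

T̂_Dmitri = 0.61(34) + 0.39(58.4) = 43.5160
T̂_Tomás = 0.61(70) + 0.39(53.5) = 63.5650
Difference = 43.5160 − 63.5650 = -20.0490

-20.05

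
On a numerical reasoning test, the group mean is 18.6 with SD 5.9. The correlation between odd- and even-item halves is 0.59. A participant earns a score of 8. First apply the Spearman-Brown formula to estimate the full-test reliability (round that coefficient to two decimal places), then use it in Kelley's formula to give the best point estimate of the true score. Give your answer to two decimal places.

Spearman-Brown: ρ = 2r/(1 + r) = 2(0.59)/(1 + 0.59) = 1.180/1.59 = 0.7421 → 0.74
Regress the observed score toward the mean by the unreliability: T̂ = 0.74·8 + 0.26·18.6 = 5.92 + 4.836 = 10.756.

10.76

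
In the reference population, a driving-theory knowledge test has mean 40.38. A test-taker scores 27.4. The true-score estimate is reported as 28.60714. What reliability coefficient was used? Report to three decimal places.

0.907

T̂ = ρX + (1 − ρ)μ  ⇒  T̂ − μ = ρ(X − μ)
ρ = (T̂ − μ)/(X − μ) = (28.60714 − 40.38) / (27.4 − 40.38) = -11.77286 / -12.98 = 0.90700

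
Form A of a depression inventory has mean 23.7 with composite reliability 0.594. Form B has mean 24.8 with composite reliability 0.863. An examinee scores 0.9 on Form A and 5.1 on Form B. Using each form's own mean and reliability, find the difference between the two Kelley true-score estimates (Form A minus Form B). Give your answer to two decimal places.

T̂_A = 0.594(0.9) + 0.406(23.7) = 10.1568
T̂_B = 0.863(5.1) + 0.137(24.8) = 7.7989
T̂_A − T̂_B = 2.3579

2.36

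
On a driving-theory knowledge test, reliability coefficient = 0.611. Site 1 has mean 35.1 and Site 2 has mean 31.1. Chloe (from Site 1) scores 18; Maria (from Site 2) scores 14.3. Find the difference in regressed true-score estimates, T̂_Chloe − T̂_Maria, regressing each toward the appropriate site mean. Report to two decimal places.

3.82

T̂_Chloe = 0.611(18) + 0.389(35.1) = 24.6519
T̂_Maria = 0.611(14.3) + 0.389(31.1) = 20.8352
Difference = 24.6519 − 20.8352 = 3.8167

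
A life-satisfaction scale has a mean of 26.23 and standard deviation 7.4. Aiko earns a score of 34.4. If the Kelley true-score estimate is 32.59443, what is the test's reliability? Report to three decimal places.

0.779

T̂ = ρX + (1 − ρ)μ  ⇒  T̂ − μ = ρ(X − μ)
ρ = (T̂ − μ)/(X − μ) = (32.59443 − 26.23) / (34.4 − 26.23) = 6.36443 / 8.17 = 0.77900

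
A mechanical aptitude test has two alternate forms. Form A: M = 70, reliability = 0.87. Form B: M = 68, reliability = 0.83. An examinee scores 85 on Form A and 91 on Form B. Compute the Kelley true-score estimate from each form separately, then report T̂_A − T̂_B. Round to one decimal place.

T̂_A = 0.87(85) + 0.13(70) = 83.050
T̂_B = 0.83(91) + 0.17(68) = 87.090
T̂_A − T̂_B = -4.040

-4.0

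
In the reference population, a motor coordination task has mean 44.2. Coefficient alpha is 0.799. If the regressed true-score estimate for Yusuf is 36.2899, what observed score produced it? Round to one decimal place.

T̂ = ρX + (1 − ρ)μ  ⇒  X = (T̂ − (1 − ρ)μ) / ρ
X = (36.2899 − 0.201 × 44.2) / 0.799 = (36.2899 − 8.8842) / 0.799 = 27.4057 / 0.799 = 34.300

34.3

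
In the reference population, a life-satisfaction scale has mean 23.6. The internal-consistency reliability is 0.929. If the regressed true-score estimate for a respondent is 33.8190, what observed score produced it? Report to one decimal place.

34.6

T̂ = ρX + (1 − ρ)μ  ⇒  X = (T̂ − (1 − ρ)μ) / ρ
X = (33.8190 − 0.071 × 23.6) / 0.929 = (33.8190 − 1.6756) / 0.929 = 32.1434 / 0.929 = 34.600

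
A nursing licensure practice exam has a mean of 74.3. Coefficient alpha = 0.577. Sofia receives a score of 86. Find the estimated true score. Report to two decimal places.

T̂ = ρX + (1 − ρ)μ
  = 0.577 × 86 + 0.423 × 74.3
  = 49.622 + 31.4289
  = 81.051
  ≈ 81.05

81.05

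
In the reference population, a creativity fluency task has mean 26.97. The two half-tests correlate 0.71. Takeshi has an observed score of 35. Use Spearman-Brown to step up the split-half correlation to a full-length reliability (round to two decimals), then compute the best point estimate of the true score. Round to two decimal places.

33.63

Spearman-Brown: ρ = 2r/(1 + r) = 2(0.71)/(1 + 0.71) = 1.420/1.71 = 0.8304 → 0.83
Kelley's formula gives T̂ = 0.83·35 + 0.17·26.97 = 29.05 + 4.5849 = 33.635.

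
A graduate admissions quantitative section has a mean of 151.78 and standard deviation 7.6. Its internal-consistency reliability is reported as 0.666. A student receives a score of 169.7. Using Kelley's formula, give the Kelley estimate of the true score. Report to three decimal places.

T̂ = 0.666(169.7) + 0.334(151.78) = 113.0202 + 50.69452 = 163.7147 → 163.715

163.715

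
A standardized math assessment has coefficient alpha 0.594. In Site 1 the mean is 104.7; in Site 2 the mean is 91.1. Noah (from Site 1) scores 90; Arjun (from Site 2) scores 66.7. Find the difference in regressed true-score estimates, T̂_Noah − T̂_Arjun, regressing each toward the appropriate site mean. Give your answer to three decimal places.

19.362

T̂_Noah = 0.594(90) + 0.406(104.7) = 95.96820
T̂_Arjun = 0.594(66.7) + 0.406(91.1) = 76.60640
Difference = 95.96820 − 76.60640 = 19.36180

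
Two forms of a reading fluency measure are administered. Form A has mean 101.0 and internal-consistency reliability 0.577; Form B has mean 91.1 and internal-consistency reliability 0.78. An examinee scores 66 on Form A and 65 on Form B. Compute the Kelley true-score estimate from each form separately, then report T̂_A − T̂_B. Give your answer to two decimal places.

T̂_A = 0.577(66) + 0.423(101.0) = 80.8050
T̂_B = 0.78(65) + 0.22(91.1) = 70.7420
T̂_A − T̂_B = 10.0630

10.06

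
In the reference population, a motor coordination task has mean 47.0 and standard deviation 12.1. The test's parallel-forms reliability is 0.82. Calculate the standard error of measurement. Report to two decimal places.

SEM = SD · √(1 − ρ) = 12.1 × √0.18 = 12.1 × 0.4243 = 5.134

5.13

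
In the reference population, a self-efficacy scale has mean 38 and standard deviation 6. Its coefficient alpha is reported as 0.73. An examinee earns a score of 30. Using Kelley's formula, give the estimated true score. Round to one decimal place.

T̂ = 0.73(30) + 0.27(38) = 21.90 + 10.26 = 32.16 → 32.2

32.2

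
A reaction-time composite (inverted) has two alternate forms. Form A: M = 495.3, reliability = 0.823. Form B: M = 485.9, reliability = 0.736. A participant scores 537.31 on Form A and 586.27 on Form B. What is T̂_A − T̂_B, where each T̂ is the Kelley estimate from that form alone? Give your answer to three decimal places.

T̂_A = 0.823(537.31) + 0.177(495.3) = 529.87423
T̂_B = 0.736(586.27) + 0.264(485.9) = 559.77232
T̂_A − T̂_B = -29.89809

-29.898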